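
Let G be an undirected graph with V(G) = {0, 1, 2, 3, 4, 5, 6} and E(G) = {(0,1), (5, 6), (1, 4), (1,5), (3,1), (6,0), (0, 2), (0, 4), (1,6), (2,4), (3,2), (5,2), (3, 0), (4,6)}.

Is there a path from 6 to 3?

Yes

Explore from 6.
Distance 1: reach 0, 1, 4, 5.
Distance 2: reach 2, 3.
Found 3.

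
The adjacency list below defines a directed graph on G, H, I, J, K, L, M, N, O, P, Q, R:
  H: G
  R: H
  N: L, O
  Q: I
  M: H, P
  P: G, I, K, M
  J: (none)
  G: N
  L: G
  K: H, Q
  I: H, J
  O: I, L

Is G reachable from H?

Explore from H.
Distance 1: reach G.
Found G.

Yes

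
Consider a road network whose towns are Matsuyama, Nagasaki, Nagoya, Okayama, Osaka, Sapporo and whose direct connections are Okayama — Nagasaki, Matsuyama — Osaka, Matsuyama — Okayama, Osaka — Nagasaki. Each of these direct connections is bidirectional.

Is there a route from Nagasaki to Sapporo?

Explore from Nagasaki.
Distance 1: reach Okayama, Osaka.
Distance 2: reach Matsuyama.
The search is exhausted without reaching Sapporo; it lies in a different component.

No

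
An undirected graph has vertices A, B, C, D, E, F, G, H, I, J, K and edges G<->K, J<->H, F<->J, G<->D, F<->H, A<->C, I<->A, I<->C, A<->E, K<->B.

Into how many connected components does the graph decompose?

3

From A: component {A, C, E, I}.
From B: component {B, D, G, K}.
From F: component {F, H, J}.
That's 3 components.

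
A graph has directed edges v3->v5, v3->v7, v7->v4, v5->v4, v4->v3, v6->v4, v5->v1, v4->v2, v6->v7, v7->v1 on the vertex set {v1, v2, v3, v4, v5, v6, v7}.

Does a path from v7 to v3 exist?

Explore from v7.
Distance 1: reach v1, v4.
Distance 2: reach v2, v3.
Found v3.

Yes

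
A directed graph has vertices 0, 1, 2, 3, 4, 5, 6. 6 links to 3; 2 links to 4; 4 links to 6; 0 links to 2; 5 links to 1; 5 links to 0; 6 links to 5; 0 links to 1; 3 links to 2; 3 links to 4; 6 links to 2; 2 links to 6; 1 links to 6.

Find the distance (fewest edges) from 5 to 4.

Distance 0: 5.
Distance 1: 0, 1.
Distance 2: 2, 6.
Distance 3: 3, 4 — contains 4.

3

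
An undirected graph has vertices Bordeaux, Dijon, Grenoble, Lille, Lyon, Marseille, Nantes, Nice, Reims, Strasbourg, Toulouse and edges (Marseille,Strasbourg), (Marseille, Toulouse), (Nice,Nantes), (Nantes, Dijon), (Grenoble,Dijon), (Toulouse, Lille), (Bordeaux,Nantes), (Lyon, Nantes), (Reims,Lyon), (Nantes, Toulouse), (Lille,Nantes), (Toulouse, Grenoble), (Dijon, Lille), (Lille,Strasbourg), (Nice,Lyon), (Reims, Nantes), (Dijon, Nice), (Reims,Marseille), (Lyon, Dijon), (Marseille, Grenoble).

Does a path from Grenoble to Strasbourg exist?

Yes

Explore from Grenoble.
Distance 1: reach Dijon, Marseille, Toulouse.
Distance 2: reach Lille, Lyon, Nantes, Nice, Reims, Strasbourg.
Found Strasbourg.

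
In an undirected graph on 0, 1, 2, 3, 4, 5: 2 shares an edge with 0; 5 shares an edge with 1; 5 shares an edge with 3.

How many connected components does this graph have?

From 0: component {0, 2}.
From 1: component {1, 3, 5}.
From 4: component {4}.
That's 3 components.

3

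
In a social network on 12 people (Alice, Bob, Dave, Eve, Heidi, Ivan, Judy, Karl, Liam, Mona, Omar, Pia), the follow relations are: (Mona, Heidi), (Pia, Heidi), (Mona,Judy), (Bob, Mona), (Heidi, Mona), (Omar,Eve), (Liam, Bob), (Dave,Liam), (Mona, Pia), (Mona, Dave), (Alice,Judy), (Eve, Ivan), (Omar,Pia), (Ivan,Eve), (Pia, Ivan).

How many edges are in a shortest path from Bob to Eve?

4

Distance 0: Bob.
Distance 1: Mona.
Distance 2: Dave, Heidi, Judy, Pia.
Distance 3: Ivan, Liam.
Distance 4: Eve — contains Eve.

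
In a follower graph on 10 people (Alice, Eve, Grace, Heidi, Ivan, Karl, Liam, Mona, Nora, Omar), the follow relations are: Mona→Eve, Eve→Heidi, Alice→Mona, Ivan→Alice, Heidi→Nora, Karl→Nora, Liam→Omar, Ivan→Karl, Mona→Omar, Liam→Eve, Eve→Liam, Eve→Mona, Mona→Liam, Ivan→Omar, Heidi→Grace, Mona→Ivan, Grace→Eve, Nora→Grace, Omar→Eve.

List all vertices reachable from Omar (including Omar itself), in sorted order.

Alice, Eve, Grace, Heidi, Ivan, Karl, Liam, Mona, Nora, Omar

Start at Omar.
Its neighbours: Eve.
Then their neighbours: Heidi, Liam, Mona.
Then next layer: Grace, Ivan, Nora.
Then next layer: Alice, Karl.
Every vertex is now reached.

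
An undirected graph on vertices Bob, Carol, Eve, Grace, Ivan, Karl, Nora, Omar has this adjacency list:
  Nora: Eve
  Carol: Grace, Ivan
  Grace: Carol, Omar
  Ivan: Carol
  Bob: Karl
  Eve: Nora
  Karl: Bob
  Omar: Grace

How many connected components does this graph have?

From Bob: component {Bob, Karl}.
From Carol: component {Carol, Grace, Ivan, Omar}.
From Eve: component {Eve, Nora}.
That's 3 components.

3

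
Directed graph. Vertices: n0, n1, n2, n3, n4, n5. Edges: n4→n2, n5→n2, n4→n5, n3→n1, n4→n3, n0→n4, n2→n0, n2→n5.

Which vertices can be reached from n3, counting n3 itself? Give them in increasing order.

Start at n3.
Its neighbours: n1.
Nothing further is reachable.

n1, n3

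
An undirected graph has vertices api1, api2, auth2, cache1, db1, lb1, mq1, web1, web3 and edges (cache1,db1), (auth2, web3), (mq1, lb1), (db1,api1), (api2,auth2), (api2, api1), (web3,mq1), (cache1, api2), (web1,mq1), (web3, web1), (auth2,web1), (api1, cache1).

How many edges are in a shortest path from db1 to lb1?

Distance 0: db1.
Distance 1: api1, cache1.
Distance 2: api2.
Distance 3: auth2.
Distance 4: web1, web3.
Distance 5: mq1.
Distance 6: lb1 — contains lb1.

6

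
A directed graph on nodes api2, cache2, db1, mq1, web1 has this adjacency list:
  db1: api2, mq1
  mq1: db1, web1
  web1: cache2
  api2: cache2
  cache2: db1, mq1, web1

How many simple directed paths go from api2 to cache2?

api2→cache2

1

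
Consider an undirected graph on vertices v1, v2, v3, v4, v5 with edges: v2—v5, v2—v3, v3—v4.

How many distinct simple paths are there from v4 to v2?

1

v4–v3–v2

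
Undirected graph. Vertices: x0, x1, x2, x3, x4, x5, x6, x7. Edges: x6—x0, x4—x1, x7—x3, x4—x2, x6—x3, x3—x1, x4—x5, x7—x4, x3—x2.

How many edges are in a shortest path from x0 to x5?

5

Distance 0: x0.
Distance 1: x6.
Distance 2: x3.
Distance 3: x1, x2, x7.
Distance 4: x4.
Distance 5: x5 — contains x5.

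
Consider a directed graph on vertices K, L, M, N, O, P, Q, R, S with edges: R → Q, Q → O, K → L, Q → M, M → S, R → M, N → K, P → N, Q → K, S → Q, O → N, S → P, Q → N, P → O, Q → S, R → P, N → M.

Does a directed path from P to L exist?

Explore from P.
Distance 1: reach N, O.
Distance 2: reach K, M.
Distance 3: reach L, S.
Found L.

Yes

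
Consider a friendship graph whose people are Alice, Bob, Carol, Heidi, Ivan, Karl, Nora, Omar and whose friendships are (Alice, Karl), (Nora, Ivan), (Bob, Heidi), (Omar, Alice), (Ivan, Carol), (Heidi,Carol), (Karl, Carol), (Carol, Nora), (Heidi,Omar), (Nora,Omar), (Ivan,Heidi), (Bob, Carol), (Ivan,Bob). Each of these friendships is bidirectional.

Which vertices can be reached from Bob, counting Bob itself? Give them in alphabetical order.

Alice, Bob, Carol, Heidi, Ivan, Karl, Nora, Omar

Start at Bob.
Its neighbours: Carol, Heidi, Ivan.
Then their neighbours: Karl, Nora, Omar.
Then next layer: Alice.
Every vertex is now reached.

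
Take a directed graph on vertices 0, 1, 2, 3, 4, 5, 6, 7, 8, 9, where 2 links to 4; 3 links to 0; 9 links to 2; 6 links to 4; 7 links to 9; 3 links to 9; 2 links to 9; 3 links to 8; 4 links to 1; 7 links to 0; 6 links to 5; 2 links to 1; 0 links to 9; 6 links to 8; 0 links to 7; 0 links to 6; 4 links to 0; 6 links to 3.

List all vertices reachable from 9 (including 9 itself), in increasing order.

0, 1, 2, 3, 4, 5, 6, 7, 8, 9

Start at 9.
Its neighbours: 2.
Then their neighbours: 1, 4.
Then next layer: 0.
Then next layer: 6, 7.
Then next layer: 3, 5, 8.
Every vertex is now reached.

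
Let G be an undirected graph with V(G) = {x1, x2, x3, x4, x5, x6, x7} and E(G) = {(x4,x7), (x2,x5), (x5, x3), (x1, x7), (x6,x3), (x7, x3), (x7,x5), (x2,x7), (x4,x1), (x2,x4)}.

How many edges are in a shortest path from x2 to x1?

2

Distance 0: x2.
Distance 1: x4, x5, x7.
Distance 2: x1, x3 — contains x1.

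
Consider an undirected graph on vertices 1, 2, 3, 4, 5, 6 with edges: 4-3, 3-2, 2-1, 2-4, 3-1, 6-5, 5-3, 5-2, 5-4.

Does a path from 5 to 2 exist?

Explore from 5.
Distance 1: reach 2, 3, 4, 6.
Found 2.

Yes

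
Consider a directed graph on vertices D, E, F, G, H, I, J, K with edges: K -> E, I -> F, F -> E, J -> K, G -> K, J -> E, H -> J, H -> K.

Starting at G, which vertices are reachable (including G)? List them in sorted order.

E, G, K

Start at G.
Its neighbours: K.
Then their neighbours: E.
Nothing further is reachable.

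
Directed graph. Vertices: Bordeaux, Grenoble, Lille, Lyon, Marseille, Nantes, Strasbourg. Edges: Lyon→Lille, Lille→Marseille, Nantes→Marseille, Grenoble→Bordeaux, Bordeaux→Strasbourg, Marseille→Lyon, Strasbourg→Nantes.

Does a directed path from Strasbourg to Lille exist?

Yes

Explore from Strasbourg.
Distance 1: reach Nantes.
Distance 2: reach Marseille.
Distance 3: reach Lyon.
Distance 4: reach Lille.
Found Lille.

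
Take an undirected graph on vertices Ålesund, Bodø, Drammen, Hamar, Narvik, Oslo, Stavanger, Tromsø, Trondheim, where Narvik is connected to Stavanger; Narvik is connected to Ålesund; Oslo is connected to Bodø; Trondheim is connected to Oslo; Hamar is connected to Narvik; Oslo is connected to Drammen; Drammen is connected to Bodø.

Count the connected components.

From Ålesund: component {Ålesund, Hamar, Narvik, Stavanger}.
From Bodø: component {Bodø, Drammen, Oslo, Trondheim}.
From Tromsø: component {Tromsø}.
That's 3 components.

3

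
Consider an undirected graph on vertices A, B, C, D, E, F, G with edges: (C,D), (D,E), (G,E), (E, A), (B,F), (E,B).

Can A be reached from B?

Yes

Explore from B.
Distance 1: reach E, F.
Distance 2: reach A, D, G.
Found A.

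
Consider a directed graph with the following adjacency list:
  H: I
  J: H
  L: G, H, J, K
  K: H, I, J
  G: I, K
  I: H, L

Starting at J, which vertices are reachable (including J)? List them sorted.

G, H, I, J, K, L

Start at J.
Its neighbours: H.
Then their neighbours: I.
Then next layer: L.
Then next layer: G, K.
Every vertex is now reached.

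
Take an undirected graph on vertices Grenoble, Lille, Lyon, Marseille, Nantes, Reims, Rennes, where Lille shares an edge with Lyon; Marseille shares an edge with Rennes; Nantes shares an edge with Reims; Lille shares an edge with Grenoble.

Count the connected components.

3

From Grenoble: component {Grenoble, Lille, Lyon}.
From Marseille: component {Marseille, Rennes}.
From Nantes: component {Nantes, Reims}.
That's 3 components.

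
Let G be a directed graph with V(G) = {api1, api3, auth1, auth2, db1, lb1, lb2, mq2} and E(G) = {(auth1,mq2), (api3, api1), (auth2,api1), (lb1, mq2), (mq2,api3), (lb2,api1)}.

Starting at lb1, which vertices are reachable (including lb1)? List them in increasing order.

api1, api3, lb1, mq2

Start at lb1.
Its neighbours: mq2.
Then their neighbours: api3.
Then next layer: api1.
Nothing further is reachable.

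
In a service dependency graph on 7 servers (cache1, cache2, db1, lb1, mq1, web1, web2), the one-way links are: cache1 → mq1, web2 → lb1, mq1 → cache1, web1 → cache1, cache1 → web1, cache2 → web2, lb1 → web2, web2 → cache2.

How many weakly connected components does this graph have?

3

From cache1: component {cache1, mq1, web1}.
From cache2: component {cache2, lb1, web2}.
From db1: component {db1}.
That's 3 components.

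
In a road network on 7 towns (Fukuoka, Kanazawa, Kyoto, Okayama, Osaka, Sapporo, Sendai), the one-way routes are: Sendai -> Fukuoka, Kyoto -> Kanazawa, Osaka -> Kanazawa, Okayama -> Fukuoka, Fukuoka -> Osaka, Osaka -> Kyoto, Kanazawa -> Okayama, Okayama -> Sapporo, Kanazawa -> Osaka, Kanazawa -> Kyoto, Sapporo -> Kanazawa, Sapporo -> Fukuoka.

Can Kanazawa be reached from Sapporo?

Explore from Sapporo.
Distance 1: reach Fukuoka, Kanazawa.
Found Kanazawa.

Yes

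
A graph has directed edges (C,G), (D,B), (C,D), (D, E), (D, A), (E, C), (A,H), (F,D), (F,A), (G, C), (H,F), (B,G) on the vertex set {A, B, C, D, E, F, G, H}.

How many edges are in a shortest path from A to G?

Distance 0: A.
Distance 1: H.
Distance 2: F.
Distance 3: D.
Distance 4: B, E.
Distance 5: C, G — contains G.

5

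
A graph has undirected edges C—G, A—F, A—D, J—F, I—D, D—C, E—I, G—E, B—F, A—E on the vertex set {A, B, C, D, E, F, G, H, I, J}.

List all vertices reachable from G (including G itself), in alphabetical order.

A, B, C, D, E, F, G, I, J

Start at G.
Its neighbours: C, E.
Then their neighbours: A, D, I.
Then next layer: F.
Then next layer: B, J.
Nothing further is reachable.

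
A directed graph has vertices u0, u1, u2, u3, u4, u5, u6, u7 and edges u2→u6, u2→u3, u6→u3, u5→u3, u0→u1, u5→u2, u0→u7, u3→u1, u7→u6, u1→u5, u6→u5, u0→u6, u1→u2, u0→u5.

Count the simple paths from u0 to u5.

7

u0→u1→u2→u6→u5
u0→u1→u5
u0→u5
u0→u6→u3→u1→u5
u0→u6→u5
u0→u7→u6→u3→u1→u5
u0→u7→u6→u5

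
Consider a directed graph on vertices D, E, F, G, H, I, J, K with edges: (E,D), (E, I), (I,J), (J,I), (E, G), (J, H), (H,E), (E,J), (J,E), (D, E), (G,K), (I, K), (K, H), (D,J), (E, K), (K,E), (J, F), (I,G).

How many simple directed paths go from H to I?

3

H→E→D→J→I
H→E→I
H→E→J→I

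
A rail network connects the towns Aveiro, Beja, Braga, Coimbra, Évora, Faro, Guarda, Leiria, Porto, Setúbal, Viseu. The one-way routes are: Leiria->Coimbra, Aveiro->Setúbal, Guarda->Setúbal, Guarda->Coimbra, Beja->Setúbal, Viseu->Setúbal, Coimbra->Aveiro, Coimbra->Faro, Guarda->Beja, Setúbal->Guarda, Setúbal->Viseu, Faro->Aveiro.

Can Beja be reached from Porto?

No

Porto has no outgoing edges, so nothing is reachable from it.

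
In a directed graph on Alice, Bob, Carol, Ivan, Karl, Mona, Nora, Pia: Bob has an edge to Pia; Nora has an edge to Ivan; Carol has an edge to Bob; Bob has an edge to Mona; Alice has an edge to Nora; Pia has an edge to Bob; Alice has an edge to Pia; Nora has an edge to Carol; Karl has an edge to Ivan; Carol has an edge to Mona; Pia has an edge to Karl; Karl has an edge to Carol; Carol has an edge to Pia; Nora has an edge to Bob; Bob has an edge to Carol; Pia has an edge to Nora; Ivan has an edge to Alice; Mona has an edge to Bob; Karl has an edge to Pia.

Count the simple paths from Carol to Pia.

3

Carol→Bob→Pia
Carol→Mona→Bob→Pia
Carol→Pia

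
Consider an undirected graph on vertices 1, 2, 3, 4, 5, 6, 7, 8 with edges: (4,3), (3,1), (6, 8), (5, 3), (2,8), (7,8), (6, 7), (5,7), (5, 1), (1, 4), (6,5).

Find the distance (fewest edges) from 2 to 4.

Distance 0: 2.
Distance 1: 8.
Distance 2: 6, 7.
Distance 3: 5.
Distance 4: 1, 3.
Distance 5: 4 — contains 4.

5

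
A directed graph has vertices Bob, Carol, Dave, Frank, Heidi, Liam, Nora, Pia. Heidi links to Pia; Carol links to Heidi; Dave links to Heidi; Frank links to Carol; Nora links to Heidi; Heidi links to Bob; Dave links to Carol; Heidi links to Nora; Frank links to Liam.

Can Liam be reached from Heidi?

No

Explore from Heidi.
Distance 1: reach Bob, Nora, Pia.
The search from Heidi is exhausted; no directed path reaches Liam.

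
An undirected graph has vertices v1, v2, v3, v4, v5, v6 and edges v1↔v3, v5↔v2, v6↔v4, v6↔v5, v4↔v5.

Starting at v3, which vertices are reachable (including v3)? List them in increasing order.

v1, v3

Start at v3.
Its neighbours: v1.
Nothing further is reachable.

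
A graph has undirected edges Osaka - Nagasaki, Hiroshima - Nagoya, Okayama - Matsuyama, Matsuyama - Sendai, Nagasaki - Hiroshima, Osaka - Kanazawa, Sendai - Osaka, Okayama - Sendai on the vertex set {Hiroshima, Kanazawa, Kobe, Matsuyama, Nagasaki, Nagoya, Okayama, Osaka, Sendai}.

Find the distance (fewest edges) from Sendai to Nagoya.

Distance 0: Sendai.
Distance 1: Matsuyama, Okayama, Osaka.
Distance 2: Kanazawa, Nagasaki.
Distance 3: Hiroshima.
Distance 4: Nagoya — contains Nagoya.

4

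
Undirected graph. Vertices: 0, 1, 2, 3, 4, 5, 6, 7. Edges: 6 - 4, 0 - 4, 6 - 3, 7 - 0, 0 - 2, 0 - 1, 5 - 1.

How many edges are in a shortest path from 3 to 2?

Distance 0: 3.
Distance 1: 6.
Distance 2: 4.
Distance 3: 0.
Distance 4: 1, 2, 7 — contains 2.

4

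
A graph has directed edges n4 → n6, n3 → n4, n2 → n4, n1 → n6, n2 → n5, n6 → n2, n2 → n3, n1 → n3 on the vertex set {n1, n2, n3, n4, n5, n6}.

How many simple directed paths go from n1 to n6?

2

n1→n3→n4→n6
n1→n6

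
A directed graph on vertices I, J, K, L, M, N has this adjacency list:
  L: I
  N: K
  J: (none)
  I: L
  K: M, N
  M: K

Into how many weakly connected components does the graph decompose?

From I: component {I, L}.
From J: component {J}.
From K: component {K, M, N}.
That's 3 components.

3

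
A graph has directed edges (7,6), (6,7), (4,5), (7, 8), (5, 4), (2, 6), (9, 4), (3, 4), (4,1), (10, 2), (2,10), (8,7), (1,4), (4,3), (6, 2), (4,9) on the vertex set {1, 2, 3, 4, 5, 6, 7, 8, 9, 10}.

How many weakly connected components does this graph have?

From 1: component {1, 3, 4, 5, 9}.
From 2: component {2, 6, 7, 8, 10}.
That's 2 components.

2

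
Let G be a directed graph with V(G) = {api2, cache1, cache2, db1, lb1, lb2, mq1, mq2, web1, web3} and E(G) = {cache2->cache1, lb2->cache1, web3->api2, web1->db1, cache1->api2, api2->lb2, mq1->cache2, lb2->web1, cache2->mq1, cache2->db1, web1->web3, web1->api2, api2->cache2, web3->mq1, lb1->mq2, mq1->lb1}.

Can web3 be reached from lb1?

No

Explore from lb1.
Distance 1: reach mq2.
The search from lb1 is exhausted; no directed path reaches web3.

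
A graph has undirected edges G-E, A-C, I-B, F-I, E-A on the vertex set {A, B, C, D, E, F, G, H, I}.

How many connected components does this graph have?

4

From A: component {A, C, E, G}.
From B: component {B, F, I}.
From D: component {D}.
From H: component {H}.
That's 4 components.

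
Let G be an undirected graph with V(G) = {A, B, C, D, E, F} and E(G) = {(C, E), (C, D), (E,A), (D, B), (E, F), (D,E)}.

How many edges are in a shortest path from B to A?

3

Distance 0: B.
Distance 1: D.
Distance 2: C, E.
Distance 3: A, F — contains A.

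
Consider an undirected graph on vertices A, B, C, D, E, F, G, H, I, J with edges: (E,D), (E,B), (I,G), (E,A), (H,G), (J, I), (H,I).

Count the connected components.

From A: component {A, B, D, E}.
From C: component {C}.
From F: component {F}.
From G: component {G, H, I, J}.
That's 4 components.

4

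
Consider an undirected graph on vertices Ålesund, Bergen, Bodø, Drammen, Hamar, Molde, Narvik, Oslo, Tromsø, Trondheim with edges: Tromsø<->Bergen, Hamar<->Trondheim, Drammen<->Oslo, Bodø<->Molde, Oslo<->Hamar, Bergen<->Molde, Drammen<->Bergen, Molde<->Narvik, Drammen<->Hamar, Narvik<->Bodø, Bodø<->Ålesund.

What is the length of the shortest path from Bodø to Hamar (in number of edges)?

4

Distance 0: Bodø.
Distance 1: Ålesund, Molde, Narvik.
Distance 2: Bergen.
Distance 3: Drammen, Tromsø.
Distance 4: Hamar, Oslo — contains Hamar.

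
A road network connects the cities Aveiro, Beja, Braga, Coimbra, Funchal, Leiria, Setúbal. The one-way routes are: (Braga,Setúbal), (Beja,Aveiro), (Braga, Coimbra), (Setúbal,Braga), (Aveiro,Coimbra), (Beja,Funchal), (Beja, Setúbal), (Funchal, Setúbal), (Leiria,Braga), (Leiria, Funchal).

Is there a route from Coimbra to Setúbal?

Coimbra has no outgoing edges, so nothing is reachable from it.

No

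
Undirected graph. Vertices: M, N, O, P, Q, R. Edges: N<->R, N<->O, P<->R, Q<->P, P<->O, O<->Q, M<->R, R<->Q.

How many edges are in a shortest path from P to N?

Distance 0: P.
Distance 1: O, Q, R.
Distance 2: M, N — contains N.

2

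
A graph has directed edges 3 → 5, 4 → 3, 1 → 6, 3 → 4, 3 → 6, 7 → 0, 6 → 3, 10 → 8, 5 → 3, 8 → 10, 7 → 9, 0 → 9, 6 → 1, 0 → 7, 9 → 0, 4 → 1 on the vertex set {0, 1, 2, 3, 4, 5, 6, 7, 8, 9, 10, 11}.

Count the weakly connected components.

From 0: component {0, 7, 9}.
From 1: component {1, 3, 4, 5, 6}.
From 2: component {2}.
From 8: component {8, 10}.
From 11: component {11}.
That's 5 components.

5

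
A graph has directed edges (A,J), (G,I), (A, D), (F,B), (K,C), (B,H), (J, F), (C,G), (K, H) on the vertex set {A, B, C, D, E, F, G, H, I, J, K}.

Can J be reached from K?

No

Explore from K.
Distance 1: reach C, H.
Distance 2: reach G.
Distance 3: reach I.
The search from K is exhausted; no directed path reaches J.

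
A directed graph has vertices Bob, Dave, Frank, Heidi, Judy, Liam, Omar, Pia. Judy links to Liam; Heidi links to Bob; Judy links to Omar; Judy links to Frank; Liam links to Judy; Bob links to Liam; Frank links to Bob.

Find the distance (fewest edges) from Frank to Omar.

Distance 0: Frank.
Distance 1: Bob.
Distance 2: Liam.
Distance 3: Judy.
Distance 4: Omar — contains Omar.

4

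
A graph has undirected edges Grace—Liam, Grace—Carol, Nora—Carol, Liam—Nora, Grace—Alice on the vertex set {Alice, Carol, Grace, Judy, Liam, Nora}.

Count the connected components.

2

From Alice: component {Alice, Carol, Grace, Liam, Nora}.
From Judy: component {Judy}.
That's 2 components.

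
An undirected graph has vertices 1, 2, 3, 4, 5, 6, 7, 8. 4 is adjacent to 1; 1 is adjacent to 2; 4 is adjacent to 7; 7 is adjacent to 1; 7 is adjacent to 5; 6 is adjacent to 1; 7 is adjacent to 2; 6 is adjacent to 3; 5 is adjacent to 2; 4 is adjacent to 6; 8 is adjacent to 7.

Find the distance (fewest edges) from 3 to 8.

4

Distance 0: 3.
Distance 1: 6.
Distance 2: 1, 4.
Distance 3: 2, 7.
Distance 4: 5, 8 — contains 8.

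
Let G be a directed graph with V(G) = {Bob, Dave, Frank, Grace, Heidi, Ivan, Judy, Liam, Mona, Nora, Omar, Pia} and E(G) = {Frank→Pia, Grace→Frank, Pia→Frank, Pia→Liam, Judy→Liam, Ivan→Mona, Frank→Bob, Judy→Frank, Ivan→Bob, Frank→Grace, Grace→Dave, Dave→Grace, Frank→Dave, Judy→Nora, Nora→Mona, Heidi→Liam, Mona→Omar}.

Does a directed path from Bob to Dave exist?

Bob has no outgoing edges, so nothing is reachable from it.

No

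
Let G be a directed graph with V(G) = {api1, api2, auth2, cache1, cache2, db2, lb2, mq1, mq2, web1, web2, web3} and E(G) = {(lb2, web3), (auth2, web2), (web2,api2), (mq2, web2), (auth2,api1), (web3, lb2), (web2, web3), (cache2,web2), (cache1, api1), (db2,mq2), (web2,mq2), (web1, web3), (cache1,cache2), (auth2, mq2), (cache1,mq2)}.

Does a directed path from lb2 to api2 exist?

Explore from lb2.
Distance 1: reach web3.
The search from lb2 is exhausted; no directed path reaches api2.

No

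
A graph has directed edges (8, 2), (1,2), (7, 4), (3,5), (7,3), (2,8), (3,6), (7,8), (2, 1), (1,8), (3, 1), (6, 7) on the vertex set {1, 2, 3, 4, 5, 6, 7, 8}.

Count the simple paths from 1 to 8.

2

1→2→8
1→8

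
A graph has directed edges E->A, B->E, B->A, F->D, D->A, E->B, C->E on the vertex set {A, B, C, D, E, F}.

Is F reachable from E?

No

Explore from E.
Distance 1: reach A, B.
The search from E is exhausted; no directed path reaches F.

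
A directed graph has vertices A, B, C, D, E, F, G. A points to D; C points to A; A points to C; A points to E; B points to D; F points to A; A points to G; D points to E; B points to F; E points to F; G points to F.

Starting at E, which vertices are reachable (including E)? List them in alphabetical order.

Start at E.
Its neighbours: F.
Then their neighbours: A.
Then next layer: C, D, G.
Nothing further is reachable.

A, C, D, E, F, G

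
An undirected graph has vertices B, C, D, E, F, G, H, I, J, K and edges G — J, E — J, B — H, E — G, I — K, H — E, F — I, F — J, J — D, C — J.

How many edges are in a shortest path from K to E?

4

Distance 0: K.
Distance 1: I.
Distance 2: F.
Distance 3: J.
Distance 4: C, D, E, G — contains E.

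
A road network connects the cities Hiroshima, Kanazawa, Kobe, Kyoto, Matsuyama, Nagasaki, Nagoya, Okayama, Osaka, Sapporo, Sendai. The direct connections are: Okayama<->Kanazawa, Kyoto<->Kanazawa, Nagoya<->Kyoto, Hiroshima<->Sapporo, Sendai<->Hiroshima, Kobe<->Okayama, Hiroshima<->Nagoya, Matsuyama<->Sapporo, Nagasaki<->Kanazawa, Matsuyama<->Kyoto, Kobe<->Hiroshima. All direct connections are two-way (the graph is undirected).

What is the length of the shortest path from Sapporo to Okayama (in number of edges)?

Distance 0: Sapporo.
Distance 1: Hiroshima, Matsuyama.
Distance 2: Kobe, Kyoto, Nagoya, Sendai.
Distance 3: Kanazawa, Okayama — contains Okayama.

3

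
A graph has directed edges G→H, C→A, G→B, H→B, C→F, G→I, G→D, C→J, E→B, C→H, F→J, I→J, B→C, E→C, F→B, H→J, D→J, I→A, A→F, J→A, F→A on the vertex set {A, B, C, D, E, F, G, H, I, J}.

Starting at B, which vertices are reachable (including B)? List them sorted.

Start at B.
Its neighbours: C.
Then their neighbours: A, F, H, J.
Nothing further is reachable.

A, B, C, F, H, J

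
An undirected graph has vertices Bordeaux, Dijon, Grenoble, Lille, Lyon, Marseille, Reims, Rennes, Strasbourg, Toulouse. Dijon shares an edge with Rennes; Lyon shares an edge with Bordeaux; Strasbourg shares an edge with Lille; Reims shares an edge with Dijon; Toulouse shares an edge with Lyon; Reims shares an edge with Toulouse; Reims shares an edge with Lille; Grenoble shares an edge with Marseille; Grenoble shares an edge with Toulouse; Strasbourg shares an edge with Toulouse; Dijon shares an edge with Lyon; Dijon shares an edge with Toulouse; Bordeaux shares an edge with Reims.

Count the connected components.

1

From Bordeaux: component {Bordeaux, Dijon, Grenoble, Lille, Lyon, Marseille, Reims, Rennes, Strasbourg, Toulouse}.
That's 1 component.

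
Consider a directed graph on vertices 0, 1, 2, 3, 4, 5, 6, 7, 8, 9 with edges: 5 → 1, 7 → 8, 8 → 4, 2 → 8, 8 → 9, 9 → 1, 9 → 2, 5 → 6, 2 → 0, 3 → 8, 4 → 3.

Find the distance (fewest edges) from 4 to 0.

5

Distance 0: 4.
Distance 1: 3.
Distance 2: 8.
Distance 3: 9.
Distance 4: 1, 2.
Distance 5: 0 — contains 0.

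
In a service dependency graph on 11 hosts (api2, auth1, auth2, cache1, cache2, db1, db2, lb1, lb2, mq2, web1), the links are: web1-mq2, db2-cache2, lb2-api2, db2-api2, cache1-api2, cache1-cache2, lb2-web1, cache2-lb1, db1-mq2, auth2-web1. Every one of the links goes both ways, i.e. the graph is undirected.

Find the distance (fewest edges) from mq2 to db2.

4

Distance 0: mq2.
Distance 1: db1, web1.
Distance 2: auth2, lb2.
Distance 3: api2.
Distance 4: cache1, db2 — contains db2.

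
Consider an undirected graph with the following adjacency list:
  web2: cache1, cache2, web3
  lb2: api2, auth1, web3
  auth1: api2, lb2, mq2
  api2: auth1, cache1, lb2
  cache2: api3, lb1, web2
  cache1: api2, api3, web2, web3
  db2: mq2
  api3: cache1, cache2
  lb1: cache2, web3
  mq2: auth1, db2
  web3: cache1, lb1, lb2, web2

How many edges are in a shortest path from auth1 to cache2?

Distance 0: auth1.
Distance 1: api2, lb2, mq2.
Distance 2: cache1, db2, web3.
Distance 3: api3, lb1, web2.
Distance 4: cache2 — contains cache2.

4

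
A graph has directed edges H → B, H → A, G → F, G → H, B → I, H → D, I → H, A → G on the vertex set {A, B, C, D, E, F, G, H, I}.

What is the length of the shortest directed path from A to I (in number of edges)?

4

Distance 0: A.
Distance 1: G.
Distance 2: F, H.
Distance 3: B, D.
Distance 4: I — contains I.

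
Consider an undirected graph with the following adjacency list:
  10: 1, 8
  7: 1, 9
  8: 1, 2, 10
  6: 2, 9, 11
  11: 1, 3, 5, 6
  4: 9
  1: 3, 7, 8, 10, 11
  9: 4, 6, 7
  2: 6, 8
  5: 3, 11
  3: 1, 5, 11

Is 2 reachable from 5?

Yes

Explore from 5.
Distance 1: reach 3, 11.
Distance 2: reach 1, 6.
Distance 3: reach 2, 7, 8, 9, 10.
Found 2.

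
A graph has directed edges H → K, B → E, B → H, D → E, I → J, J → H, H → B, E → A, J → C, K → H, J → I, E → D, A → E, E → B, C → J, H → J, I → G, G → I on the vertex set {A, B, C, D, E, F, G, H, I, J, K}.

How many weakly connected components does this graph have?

From A: component {A, B, C, D, E, G, H, I, J, K}.
From F: component {F}.
That's 2 components.

2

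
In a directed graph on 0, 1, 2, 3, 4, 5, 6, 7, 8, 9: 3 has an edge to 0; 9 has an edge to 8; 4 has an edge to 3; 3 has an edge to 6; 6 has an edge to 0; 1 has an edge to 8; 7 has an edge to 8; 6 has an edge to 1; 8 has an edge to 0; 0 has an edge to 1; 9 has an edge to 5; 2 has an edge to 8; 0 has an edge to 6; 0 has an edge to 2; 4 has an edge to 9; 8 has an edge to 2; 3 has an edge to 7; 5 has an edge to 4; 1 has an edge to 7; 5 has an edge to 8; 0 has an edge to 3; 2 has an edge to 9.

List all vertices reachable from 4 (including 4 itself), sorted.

0, 1, 2, 3, 4, 5, 6, 7, 8, 9

Start at 4.
Its neighbours: 3, 9.
Then their neighbours: 0, 5, 6, 7, 8.
Then next layer: 1, 2.
Every vertex is now reached.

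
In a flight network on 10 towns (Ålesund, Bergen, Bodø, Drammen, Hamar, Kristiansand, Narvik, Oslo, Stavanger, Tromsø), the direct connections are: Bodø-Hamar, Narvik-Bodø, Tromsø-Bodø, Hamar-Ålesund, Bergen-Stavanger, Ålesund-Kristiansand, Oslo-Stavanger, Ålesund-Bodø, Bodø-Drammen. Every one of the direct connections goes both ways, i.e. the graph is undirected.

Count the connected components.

From Ålesund: component {Ålesund, Bodø, Drammen, Hamar, Kristiansand, Narvik, Tromsø}.
From Bergen: component {Bergen, Oslo, Stavanger}.
That's 2 components.

2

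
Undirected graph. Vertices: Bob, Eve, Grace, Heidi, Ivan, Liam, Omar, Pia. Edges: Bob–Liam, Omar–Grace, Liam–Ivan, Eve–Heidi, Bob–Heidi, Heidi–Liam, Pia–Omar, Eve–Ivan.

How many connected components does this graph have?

2

From Bob: component {Bob, Eve, Heidi, Ivan, Liam}.
From Grace: component {Grace, Omar, Pia}.
That's 2 components.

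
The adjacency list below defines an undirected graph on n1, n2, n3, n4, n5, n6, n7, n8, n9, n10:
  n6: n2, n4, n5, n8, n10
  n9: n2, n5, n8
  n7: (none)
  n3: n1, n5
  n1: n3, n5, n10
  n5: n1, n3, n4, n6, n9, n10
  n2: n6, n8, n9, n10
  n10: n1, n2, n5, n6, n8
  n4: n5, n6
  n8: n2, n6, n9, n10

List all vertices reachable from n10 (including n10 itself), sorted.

Start at n10.
Its neighbours: n1, n2, n5, n6, n8.
Then their neighbours: n3, n4, n9.
Nothing further is reachable.

n1, n2, n3, n4, n5, n6, n8, n9, n10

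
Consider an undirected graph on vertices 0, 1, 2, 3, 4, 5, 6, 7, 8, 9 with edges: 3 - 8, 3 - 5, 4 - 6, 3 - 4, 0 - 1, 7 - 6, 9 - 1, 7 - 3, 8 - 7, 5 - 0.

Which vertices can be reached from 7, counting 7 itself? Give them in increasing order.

0, 1, 3, 4, 5, 6, 7, 8, 9

Start at 7.
Its neighbours: 3, 6, 8.
Then their neighbours: 4, 5.
Then next layer: 0.
Then next layer: 1.
Then next layer: 9.
Nothing further is reachable.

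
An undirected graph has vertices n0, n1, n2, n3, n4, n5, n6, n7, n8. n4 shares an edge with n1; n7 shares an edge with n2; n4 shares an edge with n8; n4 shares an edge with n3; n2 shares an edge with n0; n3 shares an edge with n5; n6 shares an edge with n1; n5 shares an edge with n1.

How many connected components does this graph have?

2

From n0: component {n0, n2, n7}.
From n1: component {n1, n3, n4, n5, n6, n8}.
That's 2 components.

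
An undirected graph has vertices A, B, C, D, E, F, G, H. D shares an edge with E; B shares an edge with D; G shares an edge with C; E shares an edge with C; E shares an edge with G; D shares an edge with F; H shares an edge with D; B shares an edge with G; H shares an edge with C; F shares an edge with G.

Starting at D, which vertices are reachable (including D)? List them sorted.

B, C, D, E, F, G, H

Start at D.
Its neighbours: B, E, F, H.
Then their neighbours: C, G.
Nothing further is reachable.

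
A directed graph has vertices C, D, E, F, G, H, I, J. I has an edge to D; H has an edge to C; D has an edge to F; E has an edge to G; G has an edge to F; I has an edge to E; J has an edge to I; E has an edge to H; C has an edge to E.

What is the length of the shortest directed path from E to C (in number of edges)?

Distance 0: E.
Distance 1: G, H.
Distance 2: C, F — contains C.

2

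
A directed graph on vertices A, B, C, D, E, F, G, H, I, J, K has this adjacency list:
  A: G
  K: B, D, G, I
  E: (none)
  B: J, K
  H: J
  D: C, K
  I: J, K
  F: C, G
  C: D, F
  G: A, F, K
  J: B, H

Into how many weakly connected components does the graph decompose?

2

From A: component {A, B, C, D, F, G, H, I, J, K}.
From E: component {E}.
That's 2 components.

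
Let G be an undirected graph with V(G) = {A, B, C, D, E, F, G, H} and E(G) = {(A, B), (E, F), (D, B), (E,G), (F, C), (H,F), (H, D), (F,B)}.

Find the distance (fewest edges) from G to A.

Distance 0: G.
Distance 1: E.
Distance 2: F.
Distance 3: B, C, H.
Distance 4: A, D — contains A.

4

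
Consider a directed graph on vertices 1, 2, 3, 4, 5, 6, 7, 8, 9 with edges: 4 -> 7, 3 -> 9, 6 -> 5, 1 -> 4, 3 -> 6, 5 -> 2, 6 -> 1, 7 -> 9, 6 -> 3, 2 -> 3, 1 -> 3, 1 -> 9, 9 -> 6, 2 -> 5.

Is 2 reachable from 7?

Yes

Explore from 7.
Distance 1: reach 9.
Distance 2: reach 6.
Distance 3: reach 1, 3, 5.
Distance 4: reach 2, 4.
Found 2.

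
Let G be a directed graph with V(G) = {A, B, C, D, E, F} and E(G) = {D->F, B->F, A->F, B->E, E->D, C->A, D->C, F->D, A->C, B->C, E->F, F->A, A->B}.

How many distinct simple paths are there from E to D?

E→D
E→F→D

2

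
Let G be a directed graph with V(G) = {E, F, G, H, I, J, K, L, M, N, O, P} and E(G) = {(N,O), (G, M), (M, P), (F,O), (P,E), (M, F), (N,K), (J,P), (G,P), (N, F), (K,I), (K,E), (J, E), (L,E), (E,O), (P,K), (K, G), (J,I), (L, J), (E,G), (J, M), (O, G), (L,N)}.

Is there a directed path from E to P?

Yes

Explore from E.
Distance 1: reach G, O.
Distance 2: reach M, P.
Found P.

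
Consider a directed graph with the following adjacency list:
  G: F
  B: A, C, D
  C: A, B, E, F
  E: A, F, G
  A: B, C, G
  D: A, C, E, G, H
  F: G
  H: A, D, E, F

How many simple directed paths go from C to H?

3

C→A→B→D→H
C→B→D→H
C→E→A→B→D→H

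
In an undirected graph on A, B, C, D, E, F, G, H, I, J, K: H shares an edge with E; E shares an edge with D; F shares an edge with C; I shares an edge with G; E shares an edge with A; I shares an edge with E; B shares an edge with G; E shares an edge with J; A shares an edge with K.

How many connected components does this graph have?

From A: component {A, B, D, E, G, H, I, J, K}.
From C: component {C, F}.
That's 2 components.

2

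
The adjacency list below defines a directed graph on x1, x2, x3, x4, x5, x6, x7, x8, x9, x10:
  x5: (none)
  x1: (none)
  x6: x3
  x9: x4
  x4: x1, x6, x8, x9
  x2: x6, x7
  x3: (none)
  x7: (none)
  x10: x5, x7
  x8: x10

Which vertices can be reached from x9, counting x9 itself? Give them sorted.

x1, x3, x4, x5, x6, x7, x8, x9, x10

Start at x9.
Its neighbours: x4.
Then their neighbours: x1, x6, x8.
Then next layer: x3, x10.
Then next layer: x5, x7.
Nothing further is reachable.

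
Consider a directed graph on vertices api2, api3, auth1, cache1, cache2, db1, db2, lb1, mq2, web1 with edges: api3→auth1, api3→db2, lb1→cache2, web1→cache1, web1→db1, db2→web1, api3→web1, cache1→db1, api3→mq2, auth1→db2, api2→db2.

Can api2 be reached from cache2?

No

cache2 has no outgoing edges, so nothing is reachable from it.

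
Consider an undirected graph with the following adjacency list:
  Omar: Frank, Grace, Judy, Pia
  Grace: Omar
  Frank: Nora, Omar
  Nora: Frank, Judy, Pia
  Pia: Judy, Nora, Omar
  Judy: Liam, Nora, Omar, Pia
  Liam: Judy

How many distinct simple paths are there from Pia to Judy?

5

Pia–Judy
Pia–Nora–Frank–Omar–Judy
Pia–Nora–Judy
Pia–Omar–Frank–Nora–Judy
Pia–Omar–Judy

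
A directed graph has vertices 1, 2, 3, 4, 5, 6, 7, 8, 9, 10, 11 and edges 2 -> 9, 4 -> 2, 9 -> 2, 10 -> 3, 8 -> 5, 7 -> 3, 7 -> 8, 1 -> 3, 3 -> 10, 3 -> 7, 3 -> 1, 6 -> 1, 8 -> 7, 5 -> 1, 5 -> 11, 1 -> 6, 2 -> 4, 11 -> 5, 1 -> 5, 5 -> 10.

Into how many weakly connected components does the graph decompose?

2

From 1: component {1, 3, 5, 6, 7, 8, 10, 11}.
From 2: component {2, 4, 9}.
That's 2 components.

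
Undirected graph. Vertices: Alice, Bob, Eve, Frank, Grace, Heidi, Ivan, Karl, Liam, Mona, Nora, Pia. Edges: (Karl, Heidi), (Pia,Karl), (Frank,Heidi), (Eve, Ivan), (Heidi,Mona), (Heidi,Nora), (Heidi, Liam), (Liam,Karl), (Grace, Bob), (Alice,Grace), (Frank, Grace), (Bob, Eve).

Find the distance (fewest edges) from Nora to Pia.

Distance 0: Nora.
Distance 1: Heidi.
Distance 2: Frank, Karl, Liam, Mona.
Distance 3: Grace, Pia — contains Pia.

3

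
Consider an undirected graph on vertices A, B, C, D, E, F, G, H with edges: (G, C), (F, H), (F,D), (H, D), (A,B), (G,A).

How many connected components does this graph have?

From A: component {A, B, C, G}.
From D: component {D, F, H}.
From E: component {E}.
That's 3 components.

3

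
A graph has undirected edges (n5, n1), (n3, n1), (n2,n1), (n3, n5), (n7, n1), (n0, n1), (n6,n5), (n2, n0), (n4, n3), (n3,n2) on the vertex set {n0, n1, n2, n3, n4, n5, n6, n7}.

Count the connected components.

1

From n0: component {n0, n1, n2, n3, n4, n5, n6, n7}.
That's 1 component.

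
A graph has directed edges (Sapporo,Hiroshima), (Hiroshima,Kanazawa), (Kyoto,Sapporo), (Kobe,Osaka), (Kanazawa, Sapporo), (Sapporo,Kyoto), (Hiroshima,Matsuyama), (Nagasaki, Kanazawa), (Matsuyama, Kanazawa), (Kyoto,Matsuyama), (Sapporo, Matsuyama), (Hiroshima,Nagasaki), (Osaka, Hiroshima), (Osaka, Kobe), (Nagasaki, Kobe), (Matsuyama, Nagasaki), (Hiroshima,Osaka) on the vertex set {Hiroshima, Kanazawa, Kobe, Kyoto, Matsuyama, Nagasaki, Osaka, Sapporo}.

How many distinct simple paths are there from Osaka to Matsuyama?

5

Osaka→Hiroshima→Kanazawa→Sapporo→Kyoto→Matsuyama
Osaka→Hiroshima→Kanazawa→Sapporo→Matsuyama
Osaka→Hiroshima→Matsuyama
Osaka→Hiroshima→Nagasaki→Kanazawa→Sapporo→Kyoto→Matsuyama
Osaka→Hiroshima→Nagasaki→Kanazawa→Sapporo→Matsuyama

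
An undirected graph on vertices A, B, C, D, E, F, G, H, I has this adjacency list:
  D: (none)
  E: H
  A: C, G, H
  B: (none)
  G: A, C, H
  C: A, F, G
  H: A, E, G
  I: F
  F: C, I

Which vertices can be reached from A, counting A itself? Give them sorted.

A, C, E, F, G, H, I

Start at A.
Its neighbours: C, G, H.
Then their neighbours: E, F.
Then next layer: I.
Nothing further is reachable.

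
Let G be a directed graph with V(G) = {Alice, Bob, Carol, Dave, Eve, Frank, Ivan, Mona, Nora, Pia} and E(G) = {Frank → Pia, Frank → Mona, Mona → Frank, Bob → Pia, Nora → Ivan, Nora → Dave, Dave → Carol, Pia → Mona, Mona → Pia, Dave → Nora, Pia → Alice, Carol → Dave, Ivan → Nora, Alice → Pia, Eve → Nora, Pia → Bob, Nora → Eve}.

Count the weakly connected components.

From Alice: component {Alice, Bob, Frank, Mona, Pia}.
From Carol: component {Carol, Dave, Eve, Ivan, Nora}.
That's 2 components.

2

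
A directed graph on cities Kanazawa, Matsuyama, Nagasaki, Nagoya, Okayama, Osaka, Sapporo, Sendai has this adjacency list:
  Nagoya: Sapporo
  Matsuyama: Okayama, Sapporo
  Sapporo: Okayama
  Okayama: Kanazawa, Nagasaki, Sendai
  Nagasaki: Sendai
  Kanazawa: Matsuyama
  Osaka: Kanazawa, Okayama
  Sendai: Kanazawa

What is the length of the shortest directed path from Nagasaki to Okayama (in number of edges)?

Distance 0: Nagasaki.
Distance 1: Sendai.
Distance 2: Kanazawa.
Distance 3: Matsuyama.
Distance 4: Okayama, Sapporo — contains Okayama.

4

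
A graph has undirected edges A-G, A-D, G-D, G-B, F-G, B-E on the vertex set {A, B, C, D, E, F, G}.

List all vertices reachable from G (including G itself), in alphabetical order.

A, B, D, E, F, G

Start at G.
Its neighbours: A, B, D, F.
Then their neighbours: E.
Nothing further is reachable.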